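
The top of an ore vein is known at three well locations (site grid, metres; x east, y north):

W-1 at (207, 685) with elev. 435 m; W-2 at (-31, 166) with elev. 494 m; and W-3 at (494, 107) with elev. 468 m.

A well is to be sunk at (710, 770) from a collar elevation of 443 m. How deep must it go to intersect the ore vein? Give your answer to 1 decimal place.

45.2 m

Let the plane be z = a·x + b·y + c.
W-2−W-1: −238a − 519b = 59;  W-3−W-1: 287a − 578b = 33.
Solving gives a = −0.05925, b = −0.08651.
Then c = 435 − a·207 − b·685 = 506.52.
At (710, 770): z_contact = −42.06 − 66.61 + 506.52 = 397.85 m.
Depth below ground = 443 − 397.85 = 45.2 m.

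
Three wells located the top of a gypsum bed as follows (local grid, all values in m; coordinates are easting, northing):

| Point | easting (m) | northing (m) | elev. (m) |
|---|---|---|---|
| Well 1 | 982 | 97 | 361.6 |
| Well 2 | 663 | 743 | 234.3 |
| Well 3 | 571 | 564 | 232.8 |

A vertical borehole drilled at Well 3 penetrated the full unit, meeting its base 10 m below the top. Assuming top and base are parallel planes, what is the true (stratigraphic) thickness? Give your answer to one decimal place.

9.8 m

Two edge vectors: Well 1→Well 2 = (-319, 646, -127.3), Well 1→Well 3 = (-411, 467, -128.8).
Normal n = (Well 1→Well 2) × (Well 1→Well 3) = (-23755.7, 11233.1, 116533).
So ∂z/∂easting = −n_x/n_z = 0.20385 and ∂z/∂northing = −n_y/n_z = −0.09639.
|∇z| = √(a²+b²) = 0.22550, so dip δ = arctan(0.22550) = 12.71°.
True thickness = vertical thickness × cos δ = 10 × cos 12.71° = 9.8 m.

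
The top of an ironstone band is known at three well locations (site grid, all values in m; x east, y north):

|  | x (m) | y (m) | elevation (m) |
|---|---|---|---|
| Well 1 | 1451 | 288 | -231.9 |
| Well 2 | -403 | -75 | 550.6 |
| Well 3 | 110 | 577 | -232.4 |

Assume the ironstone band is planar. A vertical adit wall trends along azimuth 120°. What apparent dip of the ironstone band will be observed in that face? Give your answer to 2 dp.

17.86°

Let the plane be z = a·x + b·y + c.
Well 2−Well 1: −1854a − 363b = 782.5;  Well 3−Well 1: −1341a + 289b = −0.5.
Solving gives a = −0.22097, b = −1.02706.
Unit vector along 120° is (sin 120°, cos 120°) = (0.8660, -0.5000).
Slope in that direction = a·(0.8660) + b·(-0.5000) = 0.32216.
Apparent dip = arctan|0.32216| = 17.86° (true dip is 46.4°, so apparent ≤ true as expected).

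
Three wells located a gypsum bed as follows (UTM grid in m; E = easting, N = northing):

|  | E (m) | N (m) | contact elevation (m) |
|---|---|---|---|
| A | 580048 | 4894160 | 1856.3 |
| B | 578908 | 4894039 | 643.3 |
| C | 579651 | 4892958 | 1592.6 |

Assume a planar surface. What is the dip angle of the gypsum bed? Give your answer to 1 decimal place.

47.4°

Two edge vectors: A→B = (-1140, -121, -1213), A→C = (-397, -1202, -263.7).
Normal n = (A→B) × (A→C) = (-1426118.3, 180943, 1322243).
So ∂z/∂E = −n_x/n_z = 1.07856 and ∂z/∂N = −n_y/n_z = −0.13685.
Gradient magnitude |∇z| = √(a² + b²) = √(1.16329 + 0.01873) = 1.08721.
True dip = arctan(1.08721) = 47.4°, dipping toward W (azimuth ≈ 277°).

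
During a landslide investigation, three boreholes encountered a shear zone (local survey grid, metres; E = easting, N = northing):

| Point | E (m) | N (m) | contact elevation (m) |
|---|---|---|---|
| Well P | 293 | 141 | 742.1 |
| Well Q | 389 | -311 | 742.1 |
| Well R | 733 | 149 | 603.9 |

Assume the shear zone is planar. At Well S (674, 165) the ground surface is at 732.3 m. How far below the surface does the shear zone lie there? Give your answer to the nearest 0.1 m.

111.0 m

Let the plane be z = a·E + b·N + c.
Well Q−Well P: 96a − 452b = 0;  Well R−Well P: 440a + 8b = −138.2.
Solving gives a = −0.31288, b = −0.06645.
Then c = 742.1 − a·293 − b·141 = 843.14.
At (674, 165): z_contact = −210.88 − 10.96 + 843.14 = 621.30 m.
Depth below ground = 732.3 − 621.30 = 111.0 m.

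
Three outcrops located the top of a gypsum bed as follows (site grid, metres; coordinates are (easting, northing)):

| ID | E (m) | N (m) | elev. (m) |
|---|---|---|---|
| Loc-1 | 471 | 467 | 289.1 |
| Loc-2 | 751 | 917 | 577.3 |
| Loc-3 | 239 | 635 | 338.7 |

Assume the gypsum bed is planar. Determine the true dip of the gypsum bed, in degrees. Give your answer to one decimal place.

Let the plane be z = a·E + b·N + c.
Loc-2−Loc-1: 280a + 450b = 288.2;  Loc-3−Loc-1: −232a + 168b = 49.6.
Solving gives a = 0.17233, b = 0.53322.
Gradient magnitude |∇z| = √(a² + b²) = √(0.02970 + 0.28432) = 0.56037.
True dip = arctan(0.56037) = 29.3°, dipping toward SSW (azimuth ≈ 198°).

29.3°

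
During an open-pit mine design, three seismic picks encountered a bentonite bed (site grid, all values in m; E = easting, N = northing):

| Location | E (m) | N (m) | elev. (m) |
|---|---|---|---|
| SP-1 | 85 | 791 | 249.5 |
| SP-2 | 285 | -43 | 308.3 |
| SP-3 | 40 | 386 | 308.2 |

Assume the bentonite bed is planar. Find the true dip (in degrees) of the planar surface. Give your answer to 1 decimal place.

Two edge vectors: SP-1→SP-2 = (200, -834, 58.8), SP-1→SP-3 = (-45, -405, 58.7).
Normal n = (SP-1→SP-2) × (SP-1→SP-3) = (-25141.8, -14386, -118530).
So ∂z/∂E = −n_x/n_z = −0.21211 and ∂z/∂N = −n_y/n_z = −0.12137.
Gradient magnitude |∇z| = √(a² + b²) = √(0.04499 + 0.01473) = 0.24438.
True dip = arctan(0.24438) = 13.7°, dipping toward ENE (azimuth ≈ 060°).

13.7°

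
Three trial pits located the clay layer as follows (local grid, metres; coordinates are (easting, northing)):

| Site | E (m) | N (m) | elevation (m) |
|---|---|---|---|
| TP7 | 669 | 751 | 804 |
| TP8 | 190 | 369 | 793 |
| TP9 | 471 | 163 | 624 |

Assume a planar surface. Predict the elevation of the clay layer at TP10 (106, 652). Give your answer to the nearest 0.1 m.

933.8 m

Let the plane be z = a·E + b·N + c.
TP8−TP7: −479a − 382b = −11;  TP9−TP7: −198a − 588b = −180.
Solving gives a = −0.30236, b = 0.40794.
Then c = 804 − a·669 − b·751 = 699.92.
At (106, 652): z = −32.1 + 266.0 + 699.92 = 933.8 m.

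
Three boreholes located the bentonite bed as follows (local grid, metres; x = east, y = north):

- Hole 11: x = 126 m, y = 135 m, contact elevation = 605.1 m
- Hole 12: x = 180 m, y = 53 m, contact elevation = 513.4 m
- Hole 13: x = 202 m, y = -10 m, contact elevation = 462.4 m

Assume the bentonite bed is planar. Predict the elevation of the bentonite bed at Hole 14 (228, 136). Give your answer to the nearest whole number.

504 m

Let the plane be z = a·x + b·y + c.
Hole 12−Hole 11: 54a − 82b = −91.7;  Hole 13−Hole 11: 76a − 145b = −142.7.
Solving gives a = −0.99819, b = 0.46095.
Then c = 605.1 − a·126 − b·135 = 668.64.
At (228, 136): z = −227.6 + 62.7 + 668.64 = 503.7 m.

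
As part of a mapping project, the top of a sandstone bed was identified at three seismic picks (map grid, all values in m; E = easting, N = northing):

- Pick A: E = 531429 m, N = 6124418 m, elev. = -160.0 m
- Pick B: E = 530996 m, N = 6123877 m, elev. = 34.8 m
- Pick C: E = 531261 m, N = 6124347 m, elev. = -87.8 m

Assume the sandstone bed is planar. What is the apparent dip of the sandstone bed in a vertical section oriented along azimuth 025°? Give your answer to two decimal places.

Two edge vectors: Pick A→Pick B = (-433, -541, 194.8), Pick A→Pick C = (-168, -71, 72.2).
Normal n = (Pick A→Pick B) × (Pick A→Pick C) = (-25229.4, -1463.8, -60145).
So ∂z/∂E = −n_x/n_z = −0.41948 and ∂z/∂N = −n_y/n_z = −0.02434.
Unit vector along 025° is (sin 25°, cos 25°) = (0.4226, 0.9063).
Slope in that direction = a·(0.4226) + b·(0.9063) = −0.19934.
Apparent dip = arctan|0.19934| = 11.27° (true dip is 22.8°, so apparent ≤ true as expected).

11.27°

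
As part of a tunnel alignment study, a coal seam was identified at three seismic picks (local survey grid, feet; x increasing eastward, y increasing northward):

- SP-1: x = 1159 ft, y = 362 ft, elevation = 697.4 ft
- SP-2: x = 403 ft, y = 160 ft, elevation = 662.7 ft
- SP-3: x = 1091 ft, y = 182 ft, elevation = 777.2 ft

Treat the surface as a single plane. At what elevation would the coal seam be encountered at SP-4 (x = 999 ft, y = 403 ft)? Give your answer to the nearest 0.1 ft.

Let the plane be z = a·x + b·y + c.
SP-2−SP-1: −756a − 202b = −34.7;  SP-3−SP-1: −68a − 180b = 79.8.
Solving gives a = 0.182809, b = −0.512395.
Then c = 697.4 − a·1159 − b·362 = 671.01.
At (999, 403): z = 182.6 − 206.5 + 671.01 = 647.1 ft.

647.1 ft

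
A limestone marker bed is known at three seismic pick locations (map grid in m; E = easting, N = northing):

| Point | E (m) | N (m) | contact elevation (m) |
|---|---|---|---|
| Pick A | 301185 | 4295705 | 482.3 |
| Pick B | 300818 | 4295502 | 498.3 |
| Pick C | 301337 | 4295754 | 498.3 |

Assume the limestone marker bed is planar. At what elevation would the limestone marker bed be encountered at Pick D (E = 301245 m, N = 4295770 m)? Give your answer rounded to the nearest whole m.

459 m

Let the plane be z = a·E + b·N + c.
Pick B−Pick A: −367a − 203b = 16;  Pick C−Pick A: 152a + 49b = 16.
Solving gives a = 0.31321370, b = −0.64507108.
Then c = 482.3 − a·301185 − b·4295705 = 2677182.09.
At (301245, 4295770): z = 94354.1 − 2771077.0 + 2677182.09 = 459.2 m.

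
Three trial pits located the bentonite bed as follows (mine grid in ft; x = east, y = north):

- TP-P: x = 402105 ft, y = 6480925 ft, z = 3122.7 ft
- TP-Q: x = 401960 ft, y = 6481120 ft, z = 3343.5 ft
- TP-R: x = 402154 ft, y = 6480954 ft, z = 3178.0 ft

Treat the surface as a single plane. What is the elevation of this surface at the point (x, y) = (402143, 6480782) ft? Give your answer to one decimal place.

2939.0 ft

Two edge vectors: TP-P→TP-Q = (-145, 195, 220.8), TP-P→TP-R = (49, 29, 55.3).
Normal n = (TP-P→TP-Q) × (TP-P→TP-R) = (4380.3, 18837.7, -13760).
So ∂z/∂x = −n_x/n_z = 0.318335756 and ∂z/∂y = −n_y/n_z = 1.369018895.
Intercept c from TP-P: 3122.7 − 128004.40 − 8872508.78 = −8997390.48.
At (402143, 6480782): z = 128016.5 + 8872313.0 − 8997390.48 = 2939.0 ft.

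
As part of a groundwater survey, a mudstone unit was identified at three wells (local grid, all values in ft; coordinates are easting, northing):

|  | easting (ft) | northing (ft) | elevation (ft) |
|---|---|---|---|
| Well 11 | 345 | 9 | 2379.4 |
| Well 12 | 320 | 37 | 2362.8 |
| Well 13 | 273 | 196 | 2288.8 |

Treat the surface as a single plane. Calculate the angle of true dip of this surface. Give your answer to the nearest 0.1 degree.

Let the plane be z = a·easting + b·northing + c.
Well 12−Well 11: −25a + 28b = −16.6;  Well 13−Well 11: −72a + 187b = −90.6.
Solving gives a = 0.21339, b = −0.40233.
Gradient magnitude |∇z| = √(a² + b²) = √(0.04553 + 0.16187) = 0.45542.
True dip = arctan(0.45542) = 24.5°, dipping toward NNW (azimuth ≈ 332°).

24.5°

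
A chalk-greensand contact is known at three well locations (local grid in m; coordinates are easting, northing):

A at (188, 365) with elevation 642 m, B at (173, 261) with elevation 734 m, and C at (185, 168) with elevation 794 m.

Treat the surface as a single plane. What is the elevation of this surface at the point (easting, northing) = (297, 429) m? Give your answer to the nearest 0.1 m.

498.0 m

Let the plane be z = a·easting + b·northing + c.
B−A: −15a − 104b = 92;  C−A: −3a − 197b = 152.
Solving gives a = −0.87628, b = −0.75823.
Then c = 642 − a·188 − b·365 = 1083.49.
At (297, 429): z = −260.3 − 325.3 + 1083.49 = 498.0 m.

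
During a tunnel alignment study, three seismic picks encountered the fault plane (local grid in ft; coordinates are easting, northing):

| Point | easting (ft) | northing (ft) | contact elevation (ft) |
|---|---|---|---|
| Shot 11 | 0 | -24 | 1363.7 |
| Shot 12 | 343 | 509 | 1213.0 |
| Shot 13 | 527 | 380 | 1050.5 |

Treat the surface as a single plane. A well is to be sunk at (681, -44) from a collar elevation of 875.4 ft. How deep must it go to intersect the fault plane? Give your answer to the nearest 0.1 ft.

Two edge vectors: Shot 11→Shot 12 = (343, 533, -150.7), Shot 11→Shot 13 = (527, 404, -313.2).
Normal n = (Shot 11→Shot 12) × (Shot 11→Shot 13) = (-106052.8, 28008.7, -142319).
So ∂z/∂easting = −n_x/n_z = −0.74518 and ∂z/∂northing = −n_y/n_z = 0.19680.
Intercept c from Shot 11: 1363.7 + 0.00 + 4.72 = 1368.42.
At (681, -44): z_contact = −507.47 − 8.66 + 1368.42 = 852.30 ft.
Depth below ground = 875.4 − 852.30 = 23.1 ft.

23.1 ft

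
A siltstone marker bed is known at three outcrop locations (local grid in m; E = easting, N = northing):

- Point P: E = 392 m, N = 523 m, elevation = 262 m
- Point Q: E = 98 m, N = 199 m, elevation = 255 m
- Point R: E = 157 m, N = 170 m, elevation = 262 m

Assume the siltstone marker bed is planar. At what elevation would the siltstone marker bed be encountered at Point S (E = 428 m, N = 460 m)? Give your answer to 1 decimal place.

Two edge vectors: Point P→Point Q = (-294, -324, -7), Point P→Point R = (-235, -353, 0).
Normal n = (Point P→Point Q) × (Point P→Point R) = (-2471, 1645, 27642).
So ∂z/∂E = −n_x/n_z = 0.08939 and ∂z/∂N = −n_y/n_z = −0.05951.
Intercept c from Point P: 262 − 35.04 + 31.12 = 258.08.
At (428, 460): z = 38.3 − 27.4 + 258.08 = 269.0 m.

269.0 m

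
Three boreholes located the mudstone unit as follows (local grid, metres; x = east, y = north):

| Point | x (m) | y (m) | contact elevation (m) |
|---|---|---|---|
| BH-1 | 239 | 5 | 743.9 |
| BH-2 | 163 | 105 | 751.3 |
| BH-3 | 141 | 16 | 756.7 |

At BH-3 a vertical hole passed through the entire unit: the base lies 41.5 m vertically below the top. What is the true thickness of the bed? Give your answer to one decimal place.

Two edge vectors: BH-1→BH-2 = (-76, 100, 7.4), BH-1→BH-3 = (-98, 11, 12.8).
Normal n = (BH-1→BH-2) × (BH-1→BH-3) = (1198.6, 247.6, 8964).
So ∂z/∂x = −n_x/n_z = −0.13371 and ∂z/∂y = −n_y/n_z = −0.02762.
|∇z| = √(a²+b²) = 0.13654, so dip δ = arctan(0.13654) = 7.77°.
True thickness = vertical thickness × cos δ = 41.5 × cos 7.77° = 41.1 m.

41.1 m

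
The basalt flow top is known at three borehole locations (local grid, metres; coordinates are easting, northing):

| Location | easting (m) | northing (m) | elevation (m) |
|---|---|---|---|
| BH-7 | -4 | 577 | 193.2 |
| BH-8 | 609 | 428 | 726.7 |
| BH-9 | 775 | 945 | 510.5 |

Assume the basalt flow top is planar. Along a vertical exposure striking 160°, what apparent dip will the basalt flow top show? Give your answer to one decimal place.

Two edge vectors: BH-7→BH-8 = (613, -149, 533.5), BH-7→BH-9 = (779, 368, 317.3).
Normal n = (BH-7→BH-8) × (BH-7→BH-9) = (-243605.7, 221091.6, 341655).
So ∂z/∂easting = −n_x/n_z = 0.71302 and ∂z/∂northing = −n_y/n_z = −0.64712.
Unit vector along 160° is (sin 160°, cos 160°) = (0.3420, -0.9397).
Slope in that direction = a·(0.3420) + b·(-0.9397) = 0.85196.
Apparent dip = arctan|0.85196| = 40.4° (true dip is 43.9°, so apparent ≤ true as expected).

40.4°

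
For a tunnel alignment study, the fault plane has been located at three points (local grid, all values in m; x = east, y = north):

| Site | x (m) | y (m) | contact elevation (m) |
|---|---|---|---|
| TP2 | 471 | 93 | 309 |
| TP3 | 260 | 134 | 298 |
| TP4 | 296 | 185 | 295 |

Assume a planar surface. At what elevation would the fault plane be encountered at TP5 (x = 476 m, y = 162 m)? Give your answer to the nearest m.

Let the plane be z = a·x + b·y + c.
TP3−TP2: −211a + 41b = −11;  TP4−TP2: −175a + 92b = −14.
Solving gives a = 0.03579, b = −0.08409.
Then c = 309 − a·471 − b·93 = 299.96.
At (476, 162): z = 17.0 − 13.6 + 299.96 = 303.4 m.

303 m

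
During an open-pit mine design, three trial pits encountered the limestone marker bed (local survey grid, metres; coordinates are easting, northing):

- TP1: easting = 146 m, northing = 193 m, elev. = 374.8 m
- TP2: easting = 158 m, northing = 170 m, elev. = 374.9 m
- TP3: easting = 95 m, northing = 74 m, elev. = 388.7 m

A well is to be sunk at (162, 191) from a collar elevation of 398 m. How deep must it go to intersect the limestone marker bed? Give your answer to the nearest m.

Two edge vectors: TP1→TP2 = (12, -23, 0.1), TP1→TP3 = (-51, -119, 13.9).
Normal n = (TP1→TP2) × (TP1→TP3) = (-307.8, -171.9, -2601).
So ∂z/∂easting = −n_x/n_z = −0.11834 and ∂z/∂northing = −n_y/n_z = −0.06609.
Intercept c from TP1: 374.8 + 17.28 + 12.76 = 404.83.
At (162, 191): z_contact = −19.2 − 12.6 + 404.83 = 373.0 m.
Depth below ground = 398 − 373.0 = 25 m.

25 m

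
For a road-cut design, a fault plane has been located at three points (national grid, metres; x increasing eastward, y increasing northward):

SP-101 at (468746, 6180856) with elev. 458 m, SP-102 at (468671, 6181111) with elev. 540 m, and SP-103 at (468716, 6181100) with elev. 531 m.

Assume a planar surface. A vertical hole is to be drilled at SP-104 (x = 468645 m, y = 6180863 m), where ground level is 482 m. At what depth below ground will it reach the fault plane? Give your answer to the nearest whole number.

9 m

Let the plane be z = a·x + b·y + c.
SP-102−SP-101: −75a + 255b = 82;  SP-103−SP-101: −30a + 244b = 73.
Solving gives a = −0.13079812, b = 0.28309859.
Then c = 458 − a·468746 − b·6180856 = −1688022.53.
At (468645, 6180863): z_contact = −61297.9 + 1749793.6 − 1688022.53 = 473.2 m.
Depth below ground = 482 − 473.2 = 9 m.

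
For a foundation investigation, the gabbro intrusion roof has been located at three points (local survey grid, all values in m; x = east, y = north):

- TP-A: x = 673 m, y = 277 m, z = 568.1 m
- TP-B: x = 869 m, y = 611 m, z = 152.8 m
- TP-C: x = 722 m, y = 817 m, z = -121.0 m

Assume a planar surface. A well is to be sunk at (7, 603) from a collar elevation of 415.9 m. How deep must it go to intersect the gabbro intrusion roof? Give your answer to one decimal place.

Two edge vectors: TP-A→TP-B = (196, 334, -415.3), TP-A→TP-C = (49, 540, -689.1).
Normal n = (TP-A→TP-B) × (TP-A→TP-C) = (-5897.4, 114713.9, 89474).
So ∂z/∂x = −n_x/n_z = 0.06591 and ∂z/∂y = −n_y/n_z = −1.28209.
Intercept c from TP-A: 568.1 − 44.36 + 355.14 = 878.88.
At (7, 603): z_contact = 0.46 − 773.10 + 878.88 = 106.24 m.
Depth below ground = 415.9 − 106.24 = 309.7 m.

309.7 m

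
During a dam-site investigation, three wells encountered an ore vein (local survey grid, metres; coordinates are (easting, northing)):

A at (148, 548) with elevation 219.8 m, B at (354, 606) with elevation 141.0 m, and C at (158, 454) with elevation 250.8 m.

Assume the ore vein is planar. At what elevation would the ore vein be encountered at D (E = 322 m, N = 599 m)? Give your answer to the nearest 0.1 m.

Two edge vectors: A→B = (206, 58, -78.8), A→C = (10, -94, 31).
Normal n = (A→B) × (A→C) = (-5609.2, -7174, -19944).
So ∂z/∂E = −n_x/n_z = −0.28125 and ∂z/∂N = −n_y/n_z = −0.35971.
Intercept c from A: 219.8 + 41.62 + 197.12 = 458.54.
At (322, 599): z = −90.6 − 215.5 + 458.54 = 152.5 m.

152.5 m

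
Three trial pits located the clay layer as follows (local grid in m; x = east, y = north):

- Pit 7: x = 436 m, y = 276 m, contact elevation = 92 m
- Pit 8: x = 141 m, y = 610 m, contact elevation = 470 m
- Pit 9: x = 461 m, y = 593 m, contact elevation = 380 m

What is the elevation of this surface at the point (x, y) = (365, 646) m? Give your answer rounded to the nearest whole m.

451 m

Let the plane be z = a·x + b·y + c.
Pit 8−Pit 7: −295a + 334b = 378;  Pit 9−Pit 7: 25a + 317b = 288.
Solving gives a = −0.23201, b = 0.92681.
Then c = 92 − a·436 − b·276 = −62.64.
At (365, 646): z = −84.7 + 598.7 − 62.64 = 451.4 m.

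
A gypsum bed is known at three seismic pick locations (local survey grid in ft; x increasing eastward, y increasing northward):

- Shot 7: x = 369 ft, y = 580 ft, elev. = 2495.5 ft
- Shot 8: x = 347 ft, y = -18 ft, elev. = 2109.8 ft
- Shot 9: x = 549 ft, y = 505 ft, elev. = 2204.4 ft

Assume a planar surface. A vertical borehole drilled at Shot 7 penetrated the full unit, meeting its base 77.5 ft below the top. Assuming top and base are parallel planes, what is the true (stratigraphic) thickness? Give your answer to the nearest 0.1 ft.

43.0 ft

Let the plane be z = a·x + b·y + c.
Shot 8−Shot 7: −22a − 598b = −385.7;  Shot 9−Shot 7: 180a − 75b = −291.1.
Solving gives a = −1.32812, b = 0.69384.
|∇z| = √(a²+b²) = 1.49844, so dip δ = arctan(1.49844) = 56.28°.
True thickness = vertical thickness × cos δ = 77.5 × cos 56.28° = 43.0 ft.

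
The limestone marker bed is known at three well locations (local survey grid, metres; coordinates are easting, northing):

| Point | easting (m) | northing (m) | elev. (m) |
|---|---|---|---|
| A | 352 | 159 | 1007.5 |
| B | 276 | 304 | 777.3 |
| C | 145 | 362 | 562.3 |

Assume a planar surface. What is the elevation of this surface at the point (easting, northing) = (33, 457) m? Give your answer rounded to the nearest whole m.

335 m

Let the plane be z = a·easting + b·northing + c.
B−A: −76a + 145b = −230.2;  C−A: −207a + 203b = −445.2.
Solving gives a = 1.22187, b = −0.94716.
Then c = 1007.5 − a·352 − b·159 = 728.00.
At (33, 457): z = 40.3 − 432.9 + 728.00 = 335.5 m.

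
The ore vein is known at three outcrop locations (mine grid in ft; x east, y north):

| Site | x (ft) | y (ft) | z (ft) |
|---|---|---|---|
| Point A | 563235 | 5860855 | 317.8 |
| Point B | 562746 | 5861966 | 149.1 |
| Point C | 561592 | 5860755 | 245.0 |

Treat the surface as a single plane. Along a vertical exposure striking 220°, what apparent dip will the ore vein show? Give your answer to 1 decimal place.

Let the plane be z = a·x + b·y + c.
Point B−Point A: −489a + 1111b = −168.7;  Point C−Point A: −1643a − 100b = −72.8.
Solving gives a = 0.05215, b = −0.12889.
Unit vector along 220° is (sin 220°, cos 220°) = (-0.6428, -0.7660).
Slope in that direction = a·(-0.6428) + b·(-0.7660) = 0.06521.
Apparent dip = arctan|0.06521| = 3.7° (true dip is 7.9°, so apparent ≤ true as expected).

3.7°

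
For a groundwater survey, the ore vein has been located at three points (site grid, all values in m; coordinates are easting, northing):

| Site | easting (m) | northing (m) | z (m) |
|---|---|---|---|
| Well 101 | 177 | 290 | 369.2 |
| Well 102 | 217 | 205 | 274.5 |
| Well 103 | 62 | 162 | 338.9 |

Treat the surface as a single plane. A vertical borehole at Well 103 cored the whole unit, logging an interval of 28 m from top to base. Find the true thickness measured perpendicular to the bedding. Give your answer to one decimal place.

19.5 m

Two edge vectors: Well 101→Well 102 = (40, -85, -94.7), Well 101→Well 103 = (-115, -128, -30.3).
Normal n = (Well 101→Well 102) × (Well 101→Well 103) = (-9546.1, 12102.5, -14895).
So ∂z/∂easting = −n_x/n_z = −0.64089 and ∂z/∂northing = −n_y/n_z = 0.81252.
|∇z| = √(a²+b²) = 1.03486, so dip δ = arctan(1.03486) = 45.98°.
True thickness = vertical thickness × cos δ = 28 × cos 45.98° = 19.5 m.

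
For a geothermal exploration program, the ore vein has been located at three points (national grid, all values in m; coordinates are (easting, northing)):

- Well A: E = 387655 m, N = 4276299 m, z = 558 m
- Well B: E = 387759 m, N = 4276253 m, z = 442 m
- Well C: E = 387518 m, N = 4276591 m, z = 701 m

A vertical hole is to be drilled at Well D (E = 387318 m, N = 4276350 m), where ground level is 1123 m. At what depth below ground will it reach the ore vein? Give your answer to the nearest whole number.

185 m

Let the plane be z = a·E + b·N + c.
Well B−Well A: 104a − 46b = −116;  Well C−Well A: −137a + 292b = 143.
Solving gives a = −1.13413114, b = −0.04238345.
Then c = 558 − a·387655 − b·4276299 = 621453.89.
At (387318, 4276350): z_contact = −439269.4 − 181246.4 + 621453.89 = 938.0 m.
Depth below ground = 1123 − 938.0 = 185 m.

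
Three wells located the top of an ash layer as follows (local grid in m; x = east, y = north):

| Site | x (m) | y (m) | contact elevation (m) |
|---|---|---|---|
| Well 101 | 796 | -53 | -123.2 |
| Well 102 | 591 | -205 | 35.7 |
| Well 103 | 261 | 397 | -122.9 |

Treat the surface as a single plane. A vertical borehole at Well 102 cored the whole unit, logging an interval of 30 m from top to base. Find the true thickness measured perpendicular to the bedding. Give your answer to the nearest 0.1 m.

25.3 m

Two edge vectors: Well 101→Well 102 = (-205, -152, 158.9), Well 101→Well 103 = (-535, 450, 0.3).
Normal n = (Well 101→Well 102) × (Well 101→Well 103) = (-71550.6, -84950, -173570).
So ∂z/∂x = −n_x/n_z = −0.41223 and ∂z/∂y = −n_y/n_z = −0.48943.
|∇z| = √(a²+b²) = 0.63990, so dip δ = arctan(0.63990) = 32.62°.
True thickness = vertical thickness × cos δ = 30 × cos 32.62° = 25.3 m.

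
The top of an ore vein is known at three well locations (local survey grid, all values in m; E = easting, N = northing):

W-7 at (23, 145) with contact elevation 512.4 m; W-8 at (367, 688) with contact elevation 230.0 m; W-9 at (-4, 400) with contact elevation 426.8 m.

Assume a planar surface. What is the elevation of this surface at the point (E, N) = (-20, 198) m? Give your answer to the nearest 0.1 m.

503.9 m

Two edge vectors: W-7→W-8 = (344, 543, -282.4), W-7→W-9 = (-27, 255, -85.6).
Normal n = (W-7→W-8) × (W-7→W-9) = (25531.2, 37071.2, 102381).
So ∂z/∂E = −n_x/n_z = −0.24937 and ∂z/∂N = −n_y/n_z = −0.36209.
Intercept c from W-7: 512.4 + 5.74 + 52.50 = 570.64.
At (-20, 198): z = 5.0 − 71.7 + 570.64 = 503.9 m.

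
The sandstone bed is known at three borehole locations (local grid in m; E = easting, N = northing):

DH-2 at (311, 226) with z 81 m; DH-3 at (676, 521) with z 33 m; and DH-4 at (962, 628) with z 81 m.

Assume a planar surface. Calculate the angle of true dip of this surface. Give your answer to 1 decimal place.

Two edge vectors: DH-2→DH-3 = (365, 295, -48), DH-2→DH-4 = (651, 402, 0).
Normal n = (DH-2→DH-3) × (DH-2→DH-4) = (19296, -31248, -45315).
So ∂z/∂E = −n_x/n_z = 0.42582 and ∂z/∂N = −n_y/n_z = −0.68957.
Gradient magnitude |∇z| = √(a² + b²) = √(0.18132 + 0.47551) = 0.81045.
True dip = arctan(0.81045) = 39.0°, dipping toward NNW (azimuth ≈ 328°).

39.0°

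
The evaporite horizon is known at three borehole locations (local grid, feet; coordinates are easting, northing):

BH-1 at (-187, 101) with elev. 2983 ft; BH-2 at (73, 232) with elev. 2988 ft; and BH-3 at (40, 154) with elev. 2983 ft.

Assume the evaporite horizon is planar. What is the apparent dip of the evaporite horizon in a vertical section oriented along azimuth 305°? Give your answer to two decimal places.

3.11°

Two edge vectors: BH-1→BH-2 = (260, 131, 5), BH-1→BH-3 = (227, 53, 0).
Normal n = (BH-1→BH-2) × (BH-1→BH-3) = (-265, 1135, -15957).
So ∂z/∂easting = −n_x/n_z = −0.01661 and ∂z/∂northing = −n_y/n_z = 0.07113.
Unit vector along 305° is (sin 305°, cos 305°) = (-0.8192, 0.5736).
Slope in that direction = a·(-0.8192) + b·(0.5736) = 0.05440.
Apparent dip = arctan|0.05440| = 3.11° (true dip is 4.2°, so apparent ≤ true as expected).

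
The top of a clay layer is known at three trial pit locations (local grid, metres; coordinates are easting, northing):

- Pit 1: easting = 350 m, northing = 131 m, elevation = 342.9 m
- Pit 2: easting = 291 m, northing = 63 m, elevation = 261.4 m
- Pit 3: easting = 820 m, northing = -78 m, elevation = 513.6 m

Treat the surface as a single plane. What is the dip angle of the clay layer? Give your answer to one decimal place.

Two edge vectors: Pit 1→Pit 2 = (-59, -68, -81.5), Pit 1→Pit 3 = (470, -209, 170.7).
Normal n = (Pit 1→Pit 2) × (Pit 1→Pit 3) = (-28641.1, -28233.7, 44291).
So ∂z/∂easting = −n_x/n_z = 0.64666 and ∂z/∂northing = −n_y/n_z = 0.63746.
Gradient magnitude |∇z| = √(a² + b²) = √(0.41817 + 0.40635) = 0.90803.
True dip = arctan(0.90803) = 42.2°, dipping toward SW (azimuth ≈ 225°).

42.2°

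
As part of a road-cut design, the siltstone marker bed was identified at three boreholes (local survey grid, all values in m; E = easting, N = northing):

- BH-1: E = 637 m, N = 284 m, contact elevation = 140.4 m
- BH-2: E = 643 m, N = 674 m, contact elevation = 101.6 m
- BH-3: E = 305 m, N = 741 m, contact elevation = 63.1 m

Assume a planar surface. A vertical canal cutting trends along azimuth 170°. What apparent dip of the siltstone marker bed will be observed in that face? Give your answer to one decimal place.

Let the plane be z = a·E + b·N + c.
BH-2−BH-1: 6a + 390b = −38.8;  BH-3−BH-1: −332a + 457b = −77.3.
Solving gives a = 0.09390, b = −0.10093.
Unit vector along 170° is (sin 170°, cos 170°) = (0.1736, -0.9848).
Slope in that direction = a·(0.1736) + b·(-0.9848) = 0.11570.
Apparent dip = arctan|0.11570| = 6.6° (true dip is 7.8°, so apparent ≤ true as expected).

6.6°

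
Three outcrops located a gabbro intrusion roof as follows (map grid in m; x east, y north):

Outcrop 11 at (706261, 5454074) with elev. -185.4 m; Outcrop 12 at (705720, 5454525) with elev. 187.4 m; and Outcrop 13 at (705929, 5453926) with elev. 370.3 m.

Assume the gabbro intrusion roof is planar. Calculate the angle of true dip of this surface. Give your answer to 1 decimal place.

Let the plane be z = a·x + b·y + c.
Outcrop 12−Outcrop 11: −541a + 451b = 372.8;  Outcrop 13−Outcrop 11: −332a − 148b = 555.7.
Solving gives a = −1.33070, b = −0.76964.
Gradient magnitude |∇z| = √(a² + b²) = √(1.77077 + 0.59235) = 1.53724.
True dip = arctan(1.53724) = 57.0°, dipping toward ENE (azimuth ≈ 060°).

57.0°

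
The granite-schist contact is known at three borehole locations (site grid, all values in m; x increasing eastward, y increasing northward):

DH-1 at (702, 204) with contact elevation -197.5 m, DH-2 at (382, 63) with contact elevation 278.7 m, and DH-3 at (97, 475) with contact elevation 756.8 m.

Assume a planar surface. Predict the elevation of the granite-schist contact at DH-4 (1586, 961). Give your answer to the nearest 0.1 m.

Let the plane be z = a·x + b·y + c.
DH-2−DH-1: −320a − 141b = 476.2;  DH-3−DH-1: −605a + 271b = 954.3.
Solving gives a = −1.532373, b = 0.100421.
Then c = -197.5 − a·702 − b·204 = 857.74.
At (1586, 961): z = −2430.3 + 96.5 + 857.74 = -1476.1 m.

-1476.1 m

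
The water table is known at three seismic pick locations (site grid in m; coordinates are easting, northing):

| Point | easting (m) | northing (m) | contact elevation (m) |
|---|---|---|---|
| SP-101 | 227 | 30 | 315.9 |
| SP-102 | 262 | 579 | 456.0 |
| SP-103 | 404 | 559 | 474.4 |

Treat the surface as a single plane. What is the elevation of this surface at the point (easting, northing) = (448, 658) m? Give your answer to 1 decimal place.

Let the plane be z = a·easting + b·northing + c.
SP-102−SP-101: 35a + 549b = 140.1;  SP-103−SP-101: 177a + 529b = 158.5.
Solving gives a = 0.16405, b = 0.24473.
Then c = 315.9 − a·227 − b·30 = 271.32.
At (448, 658): z = 73.5 + 161.0 + 271.32 = 505.8 m.

505.8 m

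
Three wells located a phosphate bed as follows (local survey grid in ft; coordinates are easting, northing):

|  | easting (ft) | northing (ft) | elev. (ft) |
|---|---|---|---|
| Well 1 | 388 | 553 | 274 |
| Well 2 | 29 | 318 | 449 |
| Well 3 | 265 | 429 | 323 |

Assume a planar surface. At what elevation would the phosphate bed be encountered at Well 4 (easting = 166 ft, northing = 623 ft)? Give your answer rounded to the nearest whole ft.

Two edge vectors: Well 1→Well 2 = (-359, -235, 175), Well 1→Well 3 = (-123, -124, 49).
Normal n = (Well 1→Well 2) × (Well 1→Well 3) = (10185, -3934, 15611).
So ∂z/∂easting = −n_x/n_z = −0.65242 and ∂z/∂northing = −n_y/n_z = 0.25200.
Intercept c from Well 1: 274 + 253.14 − 139.36 = 387.78.
At (166, 623): z = −108.3 + 157.0 + 387.78 = 436.5 ft.

436 ft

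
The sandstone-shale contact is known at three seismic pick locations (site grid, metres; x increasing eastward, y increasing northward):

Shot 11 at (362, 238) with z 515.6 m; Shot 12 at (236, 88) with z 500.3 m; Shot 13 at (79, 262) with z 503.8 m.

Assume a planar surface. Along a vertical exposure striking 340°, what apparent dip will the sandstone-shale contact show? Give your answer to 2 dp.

2.44°

Two edge vectors: Shot 11→Shot 12 = (-126, -150, -15.3), Shot 11→Shot 13 = (-283, 24, -11.8).
Normal n = (Shot 11→Shot 12) × (Shot 11→Shot 13) = (2137.2, 2843.1, -45474).
So ∂z/∂x = −n_x/n_z = 0.04700 and ∂z/∂y = −n_y/n_z = 0.06252.
Unit vector along 340° is (sin 340°, cos 340°) = (-0.3420, 0.9397).
Slope in that direction = a·(-0.3420) + b·(0.9397) = 0.04268.
Apparent dip = arctan|0.04268| = 2.44° (true dip is 4.5°, so apparent ≤ true as expected).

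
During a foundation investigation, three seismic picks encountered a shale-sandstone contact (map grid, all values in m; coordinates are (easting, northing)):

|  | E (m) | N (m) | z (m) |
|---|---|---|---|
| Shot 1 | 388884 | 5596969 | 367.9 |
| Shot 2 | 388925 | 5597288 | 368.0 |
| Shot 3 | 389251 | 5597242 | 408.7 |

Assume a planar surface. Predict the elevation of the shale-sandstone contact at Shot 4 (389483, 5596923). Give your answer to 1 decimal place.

442.1 m

Two edge vectors: Shot 1→Shot 2 = (41, 319, 0.1), Shot 1→Shot 3 = (367, 273, 40.8).
Normal n = (Shot 1→Shot 2) × (Shot 1→Shot 3) = (12987.9, -1636.1, -105880).
So ∂z/∂E = −n_x/n_z = 0.122666226 and ∂z/∂N = −n_y/n_z = −0.015452399.
Intercept c from Shot 1: 367.9 − 47702.93 + 86486.60 = 39151.57.
At (389483, 5596923): z = 47776.4 − 86485.9 + 39151.57 = 442.1 m.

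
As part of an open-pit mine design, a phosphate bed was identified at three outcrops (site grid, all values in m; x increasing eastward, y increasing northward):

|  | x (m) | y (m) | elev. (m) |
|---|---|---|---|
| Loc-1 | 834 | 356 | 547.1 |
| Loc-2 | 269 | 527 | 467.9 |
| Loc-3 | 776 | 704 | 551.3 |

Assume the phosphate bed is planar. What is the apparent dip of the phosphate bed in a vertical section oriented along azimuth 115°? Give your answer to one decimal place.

6.9°

Two edge vectors: Loc-1→Loc-2 = (-565, 171, -79.2), Loc-1→Loc-3 = (-58, 348, 4.2).
Normal n = (Loc-1→Loc-2) × (Loc-1→Loc-3) = (28279.8, 6966.6, -186702).
So ∂z/∂x = −n_x/n_z = 0.15147 and ∂z/∂y = −n_y/n_z = 0.03731.
Unit vector along 115° is (sin 115°, cos 115°) = (0.9063, -0.4226).
Slope in that direction = a·(0.9063) + b·(-0.4226) = 0.12151.
Apparent dip = arctan|0.12151| = 6.9° (true dip is 8.9°, so apparent ≤ true as expected).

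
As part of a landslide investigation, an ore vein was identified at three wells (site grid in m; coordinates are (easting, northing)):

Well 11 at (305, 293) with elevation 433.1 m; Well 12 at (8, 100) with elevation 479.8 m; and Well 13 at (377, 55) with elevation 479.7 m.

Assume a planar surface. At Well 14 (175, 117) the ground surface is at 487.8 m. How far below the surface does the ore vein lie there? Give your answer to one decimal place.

15.6 m

Two edge vectors: Well 11→Well 12 = (-297, -193, 46.7), Well 11→Well 13 = (72, -238, 46.6).
Normal n = (Well 11→Well 12) × (Well 11→Well 13) = (2120.8, 17202.6, 84582).
So ∂z/∂E = −n_x/n_z = −0.02507 and ∂z/∂N = −n_y/n_z = −0.20338.
Intercept c from Well 11: 433.1 + 7.65 + 59.59 = 500.34.
At (175, 117): z_contact = −4.39 − 23.80 + 500.34 = 472.16 m.
Depth below ground = 487.8 − 472.16 = 15.6 m.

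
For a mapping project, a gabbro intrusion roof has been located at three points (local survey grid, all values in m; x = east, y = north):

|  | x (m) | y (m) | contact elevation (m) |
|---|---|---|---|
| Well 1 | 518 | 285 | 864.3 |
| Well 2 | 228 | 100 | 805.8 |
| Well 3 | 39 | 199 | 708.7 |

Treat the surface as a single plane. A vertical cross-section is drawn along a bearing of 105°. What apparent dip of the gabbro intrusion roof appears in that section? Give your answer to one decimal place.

23.3°

Two edge vectors: Well 1→Well 2 = (-290, -185, -58.5), Well 1→Well 3 = (-479, -86, -155.6).
Normal n = (Well 1→Well 2) × (Well 1→Well 3) = (23755, -17102.5, -63675).
So ∂z/∂x = −n_x/n_z = 0.37307 and ∂z/∂y = −n_y/n_z = −0.26859.
Unit vector along 105° is (sin 105°, cos 105°) = (0.9659, -0.2588).
Slope in that direction = a·(0.9659) + b·(-0.2588) = 0.42987.
Apparent dip = arctan|0.42987| = 23.3° (true dip is 24.7°, so apparent ≤ true as expected).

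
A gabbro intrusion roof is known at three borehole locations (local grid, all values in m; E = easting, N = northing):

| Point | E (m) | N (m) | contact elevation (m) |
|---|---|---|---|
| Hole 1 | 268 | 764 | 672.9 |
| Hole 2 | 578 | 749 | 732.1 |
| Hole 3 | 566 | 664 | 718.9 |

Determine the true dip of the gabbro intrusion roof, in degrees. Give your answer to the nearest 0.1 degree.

Let the plane be z = a·E + b·N + c.
Hole 2−Hole 1: 310a − 15b = 59.2;  Hole 3−Hole 1: 298a − 100b = 46.
Solving gives a = 0.19714, b = 0.12746.
Gradient magnitude |∇z| = √(a² + b²) = √(0.03886 + 0.01625) = 0.23475.
True dip = arctan(0.23475) = 13.2°, dipping toward WSW (azimuth ≈ 237°).

13.2°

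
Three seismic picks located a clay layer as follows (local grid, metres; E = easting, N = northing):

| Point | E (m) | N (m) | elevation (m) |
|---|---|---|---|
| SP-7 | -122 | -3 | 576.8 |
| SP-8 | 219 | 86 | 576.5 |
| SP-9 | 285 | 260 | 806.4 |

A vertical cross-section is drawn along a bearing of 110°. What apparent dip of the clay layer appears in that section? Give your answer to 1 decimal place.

Two edge vectors: SP-7→SP-8 = (341, 89, -0.3), SP-7→SP-9 = (407, 263, 229.6).
Normal n = (SP-7→SP-8) × (SP-7→SP-9) = (20513.3, -78415.7, 53460).
So ∂z/∂E = −n_x/n_z = −0.38371 and ∂z/∂N = −n_y/n_z = 1.46681.
Unit vector along 110° is (sin 110°, cos 110°) = (0.9397, -0.3420).
Slope in that direction = a·(0.9397) + b·(-0.3420) = −0.86225.
Apparent dip = arctan|0.86225| = 40.8° (true dip is 56.6°, so apparent ≤ true as expected).

40.8°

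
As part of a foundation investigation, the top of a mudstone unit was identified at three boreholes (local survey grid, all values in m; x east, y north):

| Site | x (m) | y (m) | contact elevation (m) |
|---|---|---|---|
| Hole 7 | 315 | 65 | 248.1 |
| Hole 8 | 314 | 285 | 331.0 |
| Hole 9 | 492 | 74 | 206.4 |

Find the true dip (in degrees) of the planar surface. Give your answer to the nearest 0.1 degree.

24.4°

Let the plane be z = a·x + b·y + c.
Hole 8−Hole 7: −1a + 220b = 82.9;  Hole 9−Hole 7: 177a + 9b = −41.7.
Solving gives a = −0.25469, b = 0.37566.
Gradient magnitude |∇z| = √(a² + b²) = √(0.06487 + 0.14112) = 0.45386.
True dip = arctan(0.45386) = 24.4°, dipping toward SE (azimuth ≈ 146°).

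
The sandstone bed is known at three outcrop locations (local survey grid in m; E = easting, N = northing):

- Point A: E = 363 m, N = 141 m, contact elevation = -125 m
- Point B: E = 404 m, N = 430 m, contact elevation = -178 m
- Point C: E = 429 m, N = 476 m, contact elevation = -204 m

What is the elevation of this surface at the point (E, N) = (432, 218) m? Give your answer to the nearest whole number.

Two edge vectors: Point A→Point B = (41, 289, -53), Point A→Point C = (66, 335, -79).
Normal n = (Point A→Point B) × (Point A→Point C) = (-5076, -259, -5339).
So ∂z/∂E = −n_x/n_z = −0.95074 and ∂z/∂N = −n_y/n_z = −0.04851.
Intercept c from Point A: -125 + 345.12 + 6.84 = 226.96.
At (432, 218): z = −410.7 − 10.6 + 226.96 = -194.3 m.

-194 m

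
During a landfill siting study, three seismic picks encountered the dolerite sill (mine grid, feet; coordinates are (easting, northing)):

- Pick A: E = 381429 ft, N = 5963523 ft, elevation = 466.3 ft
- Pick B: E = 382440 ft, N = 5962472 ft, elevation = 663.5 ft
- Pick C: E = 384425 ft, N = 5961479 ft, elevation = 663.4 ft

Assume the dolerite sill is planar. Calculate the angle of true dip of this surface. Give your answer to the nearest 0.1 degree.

Let the plane be z = a·E + b·N + c.
Pick B−Pick A: 1011a − 1051b = 197.2;  Pick C−Pick A: 2996a − 2044b = 197.1.
Solving gives a = −0.18102, b = −0.36177.
Gradient magnitude |∇z| = √(a² + b²) = √(0.03277 + 0.13087) = 0.40453.
True dip = arctan(0.40453) = 22.0°, dipping toward NNE (azimuth ≈ 027°).

22.0°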